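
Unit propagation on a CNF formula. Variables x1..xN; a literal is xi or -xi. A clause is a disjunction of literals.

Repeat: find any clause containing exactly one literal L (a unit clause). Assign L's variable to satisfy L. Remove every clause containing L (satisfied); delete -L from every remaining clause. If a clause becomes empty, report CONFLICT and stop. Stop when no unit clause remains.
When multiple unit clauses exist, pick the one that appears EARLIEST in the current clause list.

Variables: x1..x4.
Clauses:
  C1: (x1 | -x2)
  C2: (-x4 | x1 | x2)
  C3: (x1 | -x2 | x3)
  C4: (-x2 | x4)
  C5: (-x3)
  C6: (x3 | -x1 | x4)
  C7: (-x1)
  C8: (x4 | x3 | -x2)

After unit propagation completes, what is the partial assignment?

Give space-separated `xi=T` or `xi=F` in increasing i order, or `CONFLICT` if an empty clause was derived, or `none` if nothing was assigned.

Answer: x1=F x2=F x3=F x4=F

Derivation:
unit clause [-3] forces x3=F; simplify:
  drop 3 from [1, -2, 3] -> [1, -2]
  drop 3 from [3, -1, 4] -> [-1, 4]
  drop 3 from [4, 3, -2] -> [4, -2]
  satisfied 1 clause(s); 7 remain; assigned so far: [3]
unit clause [-1] forces x1=F; simplify:
  drop 1 from [1, -2] -> [-2]
  drop 1 from [-4, 1, 2] -> [-4, 2]
  drop 1 from [1, -2] -> [-2]
  satisfied 2 clause(s); 5 remain; assigned so far: [1, 3]
unit clause [-2] forces x2=F; simplify:
  drop 2 from [-4, 2] -> [-4]
  satisfied 4 clause(s); 1 remain; assigned so far: [1, 2, 3]
unit clause [-4] forces x4=F; simplify:
  satisfied 1 clause(s); 0 remain; assigned so far: [1, 2, 3, 4]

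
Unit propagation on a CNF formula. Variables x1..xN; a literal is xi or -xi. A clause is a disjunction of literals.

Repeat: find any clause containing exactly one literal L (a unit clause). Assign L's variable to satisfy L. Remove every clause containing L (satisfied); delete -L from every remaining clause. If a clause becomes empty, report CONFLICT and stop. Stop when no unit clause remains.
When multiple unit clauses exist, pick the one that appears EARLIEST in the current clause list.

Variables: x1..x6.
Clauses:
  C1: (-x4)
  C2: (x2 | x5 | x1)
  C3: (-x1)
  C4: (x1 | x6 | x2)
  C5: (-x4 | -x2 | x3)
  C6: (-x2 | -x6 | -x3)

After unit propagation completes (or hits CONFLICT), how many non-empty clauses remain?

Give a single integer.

unit clause [-4] forces x4=F; simplify:
  satisfied 2 clause(s); 4 remain; assigned so far: [4]
unit clause [-1] forces x1=F; simplify:
  drop 1 from [2, 5, 1] -> [2, 5]
  drop 1 from [1, 6, 2] -> [6, 2]
  satisfied 1 clause(s); 3 remain; assigned so far: [1, 4]

Answer: 3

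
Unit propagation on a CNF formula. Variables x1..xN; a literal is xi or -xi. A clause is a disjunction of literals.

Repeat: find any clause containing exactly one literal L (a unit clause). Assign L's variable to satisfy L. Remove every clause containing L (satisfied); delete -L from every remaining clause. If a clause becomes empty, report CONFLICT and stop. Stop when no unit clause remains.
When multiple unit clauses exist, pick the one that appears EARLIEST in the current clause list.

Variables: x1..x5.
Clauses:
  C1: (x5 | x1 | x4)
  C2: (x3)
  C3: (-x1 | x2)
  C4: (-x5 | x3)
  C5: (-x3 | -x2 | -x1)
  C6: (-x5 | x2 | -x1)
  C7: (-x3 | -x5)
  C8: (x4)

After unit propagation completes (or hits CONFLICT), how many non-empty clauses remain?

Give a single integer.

Answer: 2

Derivation:
unit clause [3] forces x3=T; simplify:
  drop -3 from [-3, -2, -1] -> [-2, -1]
  drop -3 from [-3, -5] -> [-5]
  satisfied 2 clause(s); 6 remain; assigned so far: [3]
unit clause [-5] forces x5=F; simplify:
  drop 5 from [5, 1, 4] -> [1, 4]
  satisfied 2 clause(s); 4 remain; assigned so far: [3, 5]
unit clause [4] forces x4=T; simplify:
  satisfied 2 clause(s); 2 remain; assigned so far: [3, 4, 5]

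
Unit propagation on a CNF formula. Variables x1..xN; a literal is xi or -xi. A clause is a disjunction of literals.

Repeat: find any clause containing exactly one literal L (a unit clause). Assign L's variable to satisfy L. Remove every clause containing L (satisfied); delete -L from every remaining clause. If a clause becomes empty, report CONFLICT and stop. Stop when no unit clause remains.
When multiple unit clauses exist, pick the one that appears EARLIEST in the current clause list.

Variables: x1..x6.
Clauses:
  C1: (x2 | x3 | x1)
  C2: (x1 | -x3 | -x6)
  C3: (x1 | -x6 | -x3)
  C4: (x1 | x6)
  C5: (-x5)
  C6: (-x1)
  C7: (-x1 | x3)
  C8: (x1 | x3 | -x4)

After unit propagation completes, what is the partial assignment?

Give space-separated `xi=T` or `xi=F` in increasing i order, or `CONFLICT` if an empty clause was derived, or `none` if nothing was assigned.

unit clause [-5] forces x5=F; simplify:
  satisfied 1 clause(s); 7 remain; assigned so far: [5]
unit clause [-1] forces x1=F; simplify:
  drop 1 from [2, 3, 1] -> [2, 3]
  drop 1 from [1, -3, -6] -> [-3, -6]
  drop 1 from [1, -6, -3] -> [-6, -3]
  drop 1 from [1, 6] -> [6]
  drop 1 from [1, 3, -4] -> [3, -4]
  satisfied 2 clause(s); 5 remain; assigned so far: [1, 5]
unit clause [6] forces x6=T; simplify:
  drop -6 from [-3, -6] -> [-3]
  drop -6 from [-6, -3] -> [-3]
  satisfied 1 clause(s); 4 remain; assigned so far: [1, 5, 6]
unit clause [-3] forces x3=F; simplify:
  drop 3 from [2, 3] -> [2]
  drop 3 from [3, -4] -> [-4]
  satisfied 2 clause(s); 2 remain; assigned so far: [1, 3, 5, 6]
unit clause [2] forces x2=T; simplify:
  satisfied 1 clause(s); 1 remain; assigned so far: [1, 2, 3, 5, 6]
unit clause [-4] forces x4=F; simplify:
  satisfied 1 clause(s); 0 remain; assigned so far: [1, 2, 3, 4, 5, 6]

Answer: x1=F x2=T x3=F x4=F x5=F x6=T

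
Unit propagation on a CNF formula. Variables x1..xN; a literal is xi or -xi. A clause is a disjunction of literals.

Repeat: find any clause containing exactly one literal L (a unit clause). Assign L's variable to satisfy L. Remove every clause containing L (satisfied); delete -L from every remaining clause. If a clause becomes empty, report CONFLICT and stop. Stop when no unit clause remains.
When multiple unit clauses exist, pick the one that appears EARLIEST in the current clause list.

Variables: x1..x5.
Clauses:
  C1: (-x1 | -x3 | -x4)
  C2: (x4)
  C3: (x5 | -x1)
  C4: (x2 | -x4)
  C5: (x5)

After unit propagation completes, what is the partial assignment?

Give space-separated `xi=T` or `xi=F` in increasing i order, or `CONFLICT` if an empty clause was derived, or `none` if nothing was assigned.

unit clause [4] forces x4=T; simplify:
  drop -4 from [-1, -3, -4] -> [-1, -3]
  drop -4 from [2, -4] -> [2]
  satisfied 1 clause(s); 4 remain; assigned so far: [4]
unit clause [2] forces x2=T; simplify:
  satisfied 1 clause(s); 3 remain; assigned so far: [2, 4]
unit clause [5] forces x5=T; simplify:
  satisfied 2 clause(s); 1 remain; assigned so far: [2, 4, 5]

Answer: x2=T x4=T x5=T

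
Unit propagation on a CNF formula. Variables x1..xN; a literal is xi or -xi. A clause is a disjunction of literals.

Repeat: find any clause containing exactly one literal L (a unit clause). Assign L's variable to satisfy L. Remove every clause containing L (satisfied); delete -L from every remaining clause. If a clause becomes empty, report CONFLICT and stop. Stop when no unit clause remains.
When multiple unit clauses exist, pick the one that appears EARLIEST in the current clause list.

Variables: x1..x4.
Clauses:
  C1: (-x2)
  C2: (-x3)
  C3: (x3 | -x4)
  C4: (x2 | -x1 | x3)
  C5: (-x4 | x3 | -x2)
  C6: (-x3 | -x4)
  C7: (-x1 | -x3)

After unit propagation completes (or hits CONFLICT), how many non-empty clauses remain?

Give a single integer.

Answer: 0

Derivation:
unit clause [-2] forces x2=F; simplify:
  drop 2 from [2, -1, 3] -> [-1, 3]
  satisfied 2 clause(s); 5 remain; assigned so far: [2]
unit clause [-3] forces x3=F; simplify:
  drop 3 from [3, -4] -> [-4]
  drop 3 from [-1, 3] -> [-1]
  satisfied 3 clause(s); 2 remain; assigned so far: [2, 3]
unit clause [-4] forces x4=F; simplify:
  satisfied 1 clause(s); 1 remain; assigned so far: [2, 3, 4]
unit clause [-1] forces x1=F; simplify:
  satisfied 1 clause(s); 0 remain; assigned so far: [1, 2, 3, 4]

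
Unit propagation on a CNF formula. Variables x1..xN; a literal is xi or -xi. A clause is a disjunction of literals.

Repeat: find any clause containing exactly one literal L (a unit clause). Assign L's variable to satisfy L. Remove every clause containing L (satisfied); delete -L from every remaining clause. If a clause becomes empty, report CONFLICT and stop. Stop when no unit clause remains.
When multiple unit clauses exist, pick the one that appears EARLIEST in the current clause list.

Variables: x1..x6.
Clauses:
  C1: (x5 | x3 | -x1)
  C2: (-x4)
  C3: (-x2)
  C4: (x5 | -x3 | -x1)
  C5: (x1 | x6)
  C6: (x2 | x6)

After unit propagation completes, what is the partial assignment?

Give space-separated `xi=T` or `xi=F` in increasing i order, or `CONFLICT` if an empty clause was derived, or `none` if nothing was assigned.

Answer: x2=F x4=F x6=T

Derivation:
unit clause [-4] forces x4=F; simplify:
  satisfied 1 clause(s); 5 remain; assigned so far: [4]
unit clause [-2] forces x2=F; simplify:
  drop 2 from [2, 6] -> [6]
  satisfied 1 clause(s); 4 remain; assigned so far: [2, 4]
unit clause [6] forces x6=T; simplify:
  satisfied 2 clause(s); 2 remain; assigned so far: [2, 4, 6]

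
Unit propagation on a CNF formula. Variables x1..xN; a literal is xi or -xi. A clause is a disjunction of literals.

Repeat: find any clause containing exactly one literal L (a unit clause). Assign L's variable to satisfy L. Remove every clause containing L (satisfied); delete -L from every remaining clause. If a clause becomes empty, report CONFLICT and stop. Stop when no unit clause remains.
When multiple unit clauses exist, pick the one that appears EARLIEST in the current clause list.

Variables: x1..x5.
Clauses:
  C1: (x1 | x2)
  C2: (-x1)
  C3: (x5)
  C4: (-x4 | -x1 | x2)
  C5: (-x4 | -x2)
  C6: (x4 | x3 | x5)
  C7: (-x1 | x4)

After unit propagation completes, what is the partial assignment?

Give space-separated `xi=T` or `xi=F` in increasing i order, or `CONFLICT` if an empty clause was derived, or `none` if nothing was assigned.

Answer: x1=F x2=T x4=F x5=T

Derivation:
unit clause [-1] forces x1=F; simplify:
  drop 1 from [1, 2] -> [2]
  satisfied 3 clause(s); 4 remain; assigned so far: [1]
unit clause [2] forces x2=T; simplify:
  drop -2 from [-4, -2] -> [-4]
  satisfied 1 clause(s); 3 remain; assigned so far: [1, 2]
unit clause [5] forces x5=T; simplify:
  satisfied 2 clause(s); 1 remain; assigned so far: [1, 2, 5]
unit clause [-4] forces x4=F; simplify:
  satisfied 1 clause(s); 0 remain; assigned so far: [1, 2, 4, 5]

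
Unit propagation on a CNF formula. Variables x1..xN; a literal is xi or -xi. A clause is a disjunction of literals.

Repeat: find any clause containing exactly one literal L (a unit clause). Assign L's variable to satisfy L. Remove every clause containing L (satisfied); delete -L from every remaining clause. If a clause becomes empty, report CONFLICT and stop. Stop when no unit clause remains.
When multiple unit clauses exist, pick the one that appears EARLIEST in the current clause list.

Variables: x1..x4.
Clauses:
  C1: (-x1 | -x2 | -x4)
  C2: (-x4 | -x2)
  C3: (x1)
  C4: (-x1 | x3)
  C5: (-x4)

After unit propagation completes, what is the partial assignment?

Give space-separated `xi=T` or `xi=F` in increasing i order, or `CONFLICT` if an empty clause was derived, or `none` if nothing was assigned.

unit clause [1] forces x1=T; simplify:
  drop -1 from [-1, -2, -4] -> [-2, -4]
  drop -1 from [-1, 3] -> [3]
  satisfied 1 clause(s); 4 remain; assigned so far: [1]
unit clause [3] forces x3=T; simplify:
  satisfied 1 clause(s); 3 remain; assigned so far: [1, 3]
unit clause [-4] forces x4=F; simplify:
  satisfied 3 clause(s); 0 remain; assigned so far: [1, 3, 4]

Answer: x1=T x3=T x4=F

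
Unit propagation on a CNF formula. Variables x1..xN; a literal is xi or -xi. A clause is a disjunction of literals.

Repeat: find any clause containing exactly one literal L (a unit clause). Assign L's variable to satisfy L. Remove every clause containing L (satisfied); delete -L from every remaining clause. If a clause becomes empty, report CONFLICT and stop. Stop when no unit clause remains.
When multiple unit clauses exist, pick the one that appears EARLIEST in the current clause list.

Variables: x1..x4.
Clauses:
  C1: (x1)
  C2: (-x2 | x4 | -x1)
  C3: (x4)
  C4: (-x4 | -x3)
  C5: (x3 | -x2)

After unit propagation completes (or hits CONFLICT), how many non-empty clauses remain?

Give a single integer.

unit clause [1] forces x1=T; simplify:
  drop -1 from [-2, 4, -1] -> [-2, 4]
  satisfied 1 clause(s); 4 remain; assigned so far: [1]
unit clause [4] forces x4=T; simplify:
  drop -4 from [-4, -3] -> [-3]
  satisfied 2 clause(s); 2 remain; assigned so far: [1, 4]
unit clause [-3] forces x3=F; simplify:
  drop 3 from [3, -2] -> [-2]
  satisfied 1 clause(s); 1 remain; assigned so far: [1, 3, 4]
unit clause [-2] forces x2=F; simplify:
  satisfied 1 clause(s); 0 remain; assigned so far: [1, 2, 3, 4]

Answer: 0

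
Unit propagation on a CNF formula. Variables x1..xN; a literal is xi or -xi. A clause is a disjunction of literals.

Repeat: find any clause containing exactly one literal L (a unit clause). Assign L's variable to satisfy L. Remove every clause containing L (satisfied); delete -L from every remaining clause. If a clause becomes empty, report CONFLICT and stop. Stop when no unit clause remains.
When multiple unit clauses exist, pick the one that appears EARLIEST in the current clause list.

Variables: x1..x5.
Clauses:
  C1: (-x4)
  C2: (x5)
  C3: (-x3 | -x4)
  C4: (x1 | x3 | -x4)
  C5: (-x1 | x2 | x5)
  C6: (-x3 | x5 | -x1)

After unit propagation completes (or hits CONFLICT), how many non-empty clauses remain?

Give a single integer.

unit clause [-4] forces x4=F; simplify:
  satisfied 3 clause(s); 3 remain; assigned so far: [4]
unit clause [5] forces x5=T; simplify:
  satisfied 3 clause(s); 0 remain; assigned so far: [4, 5]

Answer: 0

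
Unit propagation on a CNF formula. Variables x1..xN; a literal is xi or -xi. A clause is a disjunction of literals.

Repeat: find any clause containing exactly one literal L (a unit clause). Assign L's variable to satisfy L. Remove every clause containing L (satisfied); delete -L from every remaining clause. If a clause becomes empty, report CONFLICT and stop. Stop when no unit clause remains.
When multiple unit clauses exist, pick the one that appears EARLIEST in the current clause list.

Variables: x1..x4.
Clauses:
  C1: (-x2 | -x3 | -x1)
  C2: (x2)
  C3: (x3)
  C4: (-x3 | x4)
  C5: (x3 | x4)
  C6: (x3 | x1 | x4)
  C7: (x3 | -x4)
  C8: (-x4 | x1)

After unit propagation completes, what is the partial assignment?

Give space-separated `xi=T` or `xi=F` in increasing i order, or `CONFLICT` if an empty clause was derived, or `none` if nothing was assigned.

unit clause [2] forces x2=T; simplify:
  drop -2 from [-2, -3, -1] -> [-3, -1]
  satisfied 1 clause(s); 7 remain; assigned so far: [2]
unit clause [3] forces x3=T; simplify:
  drop -3 from [-3, -1] -> [-1]
  drop -3 from [-3, 4] -> [4]
  satisfied 4 clause(s); 3 remain; assigned so far: [2, 3]
unit clause [-1] forces x1=F; simplify:
  drop 1 from [-4, 1] -> [-4]
  satisfied 1 clause(s); 2 remain; assigned so far: [1, 2, 3]
unit clause [4] forces x4=T; simplify:
  drop -4 from [-4] -> [] (empty!)
  satisfied 1 clause(s); 1 remain; assigned so far: [1, 2, 3, 4]
CONFLICT (empty clause)

Answer: CONFLICT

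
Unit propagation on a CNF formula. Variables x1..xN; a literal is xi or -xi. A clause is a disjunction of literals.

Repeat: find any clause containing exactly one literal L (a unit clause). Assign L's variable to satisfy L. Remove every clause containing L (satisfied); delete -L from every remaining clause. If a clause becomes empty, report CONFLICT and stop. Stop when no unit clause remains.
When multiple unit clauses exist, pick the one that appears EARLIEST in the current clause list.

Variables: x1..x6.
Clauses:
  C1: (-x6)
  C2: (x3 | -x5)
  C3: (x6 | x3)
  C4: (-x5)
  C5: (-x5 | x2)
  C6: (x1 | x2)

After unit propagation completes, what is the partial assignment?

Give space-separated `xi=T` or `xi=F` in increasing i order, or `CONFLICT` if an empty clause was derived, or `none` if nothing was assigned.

unit clause [-6] forces x6=F; simplify:
  drop 6 from [6, 3] -> [3]
  satisfied 1 clause(s); 5 remain; assigned so far: [6]
unit clause [3] forces x3=T; simplify:
  satisfied 2 clause(s); 3 remain; assigned so far: [3, 6]
unit clause [-5] forces x5=F; simplify:
  satisfied 2 clause(s); 1 remain; assigned so far: [3, 5, 6]

Answer: x3=T x5=F x6=F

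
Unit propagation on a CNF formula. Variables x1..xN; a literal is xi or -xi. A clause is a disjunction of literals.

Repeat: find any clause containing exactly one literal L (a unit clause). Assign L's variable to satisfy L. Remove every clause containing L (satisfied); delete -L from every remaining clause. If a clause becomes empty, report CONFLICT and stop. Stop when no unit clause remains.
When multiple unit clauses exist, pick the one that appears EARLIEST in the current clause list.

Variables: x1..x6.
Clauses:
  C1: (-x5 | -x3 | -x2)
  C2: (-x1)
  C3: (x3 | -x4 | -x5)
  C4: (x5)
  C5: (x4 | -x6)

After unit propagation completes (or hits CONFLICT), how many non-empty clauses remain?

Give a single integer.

unit clause [-1] forces x1=F; simplify:
  satisfied 1 clause(s); 4 remain; assigned so far: [1]
unit clause [5] forces x5=T; simplify:
  drop -5 from [-5, -3, -2] -> [-3, -2]
  drop -5 from [3, -4, -5] -> [3, -4]
  satisfied 1 clause(s); 3 remain; assigned so far: [1, 5]

Answer: 3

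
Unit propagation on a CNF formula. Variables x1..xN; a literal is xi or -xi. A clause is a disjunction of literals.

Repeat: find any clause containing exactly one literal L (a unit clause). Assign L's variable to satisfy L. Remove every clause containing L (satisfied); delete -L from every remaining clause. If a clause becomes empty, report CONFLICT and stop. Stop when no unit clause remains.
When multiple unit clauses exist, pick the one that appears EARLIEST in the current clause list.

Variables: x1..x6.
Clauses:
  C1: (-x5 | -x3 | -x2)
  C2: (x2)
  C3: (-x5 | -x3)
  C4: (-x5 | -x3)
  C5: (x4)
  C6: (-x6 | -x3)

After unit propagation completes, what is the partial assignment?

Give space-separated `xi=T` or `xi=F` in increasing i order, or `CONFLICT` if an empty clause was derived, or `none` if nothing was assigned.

Answer: x2=T x4=T

Derivation:
unit clause [2] forces x2=T; simplify:
  drop -2 from [-5, -3, -2] -> [-5, -3]
  satisfied 1 clause(s); 5 remain; assigned so far: [2]
unit clause [4] forces x4=T; simplify:
  satisfied 1 clause(s); 4 remain; assigned so far: [2, 4]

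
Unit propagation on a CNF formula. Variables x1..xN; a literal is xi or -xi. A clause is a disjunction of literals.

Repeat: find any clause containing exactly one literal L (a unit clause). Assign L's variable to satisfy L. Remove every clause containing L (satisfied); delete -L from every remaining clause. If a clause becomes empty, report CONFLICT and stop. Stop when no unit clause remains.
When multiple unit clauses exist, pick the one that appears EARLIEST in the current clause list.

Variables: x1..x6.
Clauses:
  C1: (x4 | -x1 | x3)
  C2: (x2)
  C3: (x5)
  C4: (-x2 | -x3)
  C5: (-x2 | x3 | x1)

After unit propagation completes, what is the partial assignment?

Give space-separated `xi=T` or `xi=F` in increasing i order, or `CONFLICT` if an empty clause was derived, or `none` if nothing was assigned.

Answer: x1=T x2=T x3=F x4=T x5=T

Derivation:
unit clause [2] forces x2=T; simplify:
  drop -2 from [-2, -3] -> [-3]
  drop -2 from [-2, 3, 1] -> [3, 1]
  satisfied 1 clause(s); 4 remain; assigned so far: [2]
unit clause [5] forces x5=T; simplify:
  satisfied 1 clause(s); 3 remain; assigned so far: [2, 5]
unit clause [-3] forces x3=F; simplify:
  drop 3 from [4, -1, 3] -> [4, -1]
  drop 3 from [3, 1] -> [1]
  satisfied 1 clause(s); 2 remain; assigned so far: [2, 3, 5]
unit clause [1] forces x1=T; simplify:
  drop -1 from [4, -1] -> [4]
  satisfied 1 clause(s); 1 remain; assigned so far: [1, 2, 3, 5]
unit clause [4] forces x4=T; simplify:
  satisfied 1 clause(s); 0 remain; assigned so far: [1, 2, 3, 4, 5]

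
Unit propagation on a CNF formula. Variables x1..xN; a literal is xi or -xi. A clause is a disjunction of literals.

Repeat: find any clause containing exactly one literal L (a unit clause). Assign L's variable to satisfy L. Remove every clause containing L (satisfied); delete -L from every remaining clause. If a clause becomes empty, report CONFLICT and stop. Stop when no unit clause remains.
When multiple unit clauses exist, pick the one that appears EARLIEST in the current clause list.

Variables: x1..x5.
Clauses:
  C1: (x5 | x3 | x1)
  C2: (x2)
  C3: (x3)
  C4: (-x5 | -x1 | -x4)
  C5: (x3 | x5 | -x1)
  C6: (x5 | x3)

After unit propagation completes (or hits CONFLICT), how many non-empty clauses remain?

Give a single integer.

unit clause [2] forces x2=T; simplify:
  satisfied 1 clause(s); 5 remain; assigned so far: [2]
unit clause [3] forces x3=T; simplify:
  satisfied 4 clause(s); 1 remain; assigned so far: [2, 3]

Answer: 1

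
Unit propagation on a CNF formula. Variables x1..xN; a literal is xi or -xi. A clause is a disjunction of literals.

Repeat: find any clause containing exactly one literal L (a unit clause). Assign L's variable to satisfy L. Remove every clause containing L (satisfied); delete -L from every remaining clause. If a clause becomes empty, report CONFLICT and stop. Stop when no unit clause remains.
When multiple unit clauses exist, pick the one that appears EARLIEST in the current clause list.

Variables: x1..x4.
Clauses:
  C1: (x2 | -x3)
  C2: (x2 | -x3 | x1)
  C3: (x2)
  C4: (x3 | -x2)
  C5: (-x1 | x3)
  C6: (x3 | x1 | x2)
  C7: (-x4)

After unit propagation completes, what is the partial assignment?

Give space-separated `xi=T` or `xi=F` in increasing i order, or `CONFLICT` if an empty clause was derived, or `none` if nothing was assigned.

Answer: x2=T x3=T x4=F

Derivation:
unit clause [2] forces x2=T; simplify:
  drop -2 from [3, -2] -> [3]
  satisfied 4 clause(s); 3 remain; assigned so far: [2]
unit clause [3] forces x3=T; simplify:
  satisfied 2 clause(s); 1 remain; assigned so far: [2, 3]
unit clause [-4] forces x4=F; simplify:
  satisfied 1 clause(s); 0 remain; assigned so far: [2, 3, 4]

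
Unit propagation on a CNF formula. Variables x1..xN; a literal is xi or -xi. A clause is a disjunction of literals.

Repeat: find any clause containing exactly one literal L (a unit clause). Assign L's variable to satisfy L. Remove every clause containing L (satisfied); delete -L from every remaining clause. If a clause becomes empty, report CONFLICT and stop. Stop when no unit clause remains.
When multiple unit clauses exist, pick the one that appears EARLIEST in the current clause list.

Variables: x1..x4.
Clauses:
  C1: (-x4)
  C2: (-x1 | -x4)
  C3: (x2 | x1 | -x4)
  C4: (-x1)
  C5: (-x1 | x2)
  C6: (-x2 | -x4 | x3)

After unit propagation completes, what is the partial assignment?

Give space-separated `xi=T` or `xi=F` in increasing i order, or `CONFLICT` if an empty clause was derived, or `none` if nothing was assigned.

unit clause [-4] forces x4=F; simplify:
  satisfied 4 clause(s); 2 remain; assigned so far: [4]
unit clause [-1] forces x1=F; simplify:
  satisfied 2 clause(s); 0 remain; assigned so far: [1, 4]

Answer: x1=F x4=F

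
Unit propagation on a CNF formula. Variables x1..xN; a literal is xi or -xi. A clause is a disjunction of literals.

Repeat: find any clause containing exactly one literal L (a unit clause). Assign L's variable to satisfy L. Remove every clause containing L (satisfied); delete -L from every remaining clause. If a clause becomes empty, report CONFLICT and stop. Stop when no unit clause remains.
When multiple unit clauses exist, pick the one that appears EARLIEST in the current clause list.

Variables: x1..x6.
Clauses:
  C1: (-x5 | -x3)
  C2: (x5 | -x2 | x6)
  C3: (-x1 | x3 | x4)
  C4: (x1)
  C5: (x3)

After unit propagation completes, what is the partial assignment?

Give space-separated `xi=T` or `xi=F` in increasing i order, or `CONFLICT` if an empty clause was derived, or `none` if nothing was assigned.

unit clause [1] forces x1=T; simplify:
  drop -1 from [-1, 3, 4] -> [3, 4]
  satisfied 1 clause(s); 4 remain; assigned so far: [1]
unit clause [3] forces x3=T; simplify:
  drop -3 from [-5, -3] -> [-5]
  satisfied 2 clause(s); 2 remain; assigned so far: [1, 3]
unit clause [-5] forces x5=F; simplify:
  drop 5 from [5, -2, 6] -> [-2, 6]
  satisfied 1 clause(s); 1 remain; assigned so far: [1, 3, 5]

Answer: x1=T x3=T x5=F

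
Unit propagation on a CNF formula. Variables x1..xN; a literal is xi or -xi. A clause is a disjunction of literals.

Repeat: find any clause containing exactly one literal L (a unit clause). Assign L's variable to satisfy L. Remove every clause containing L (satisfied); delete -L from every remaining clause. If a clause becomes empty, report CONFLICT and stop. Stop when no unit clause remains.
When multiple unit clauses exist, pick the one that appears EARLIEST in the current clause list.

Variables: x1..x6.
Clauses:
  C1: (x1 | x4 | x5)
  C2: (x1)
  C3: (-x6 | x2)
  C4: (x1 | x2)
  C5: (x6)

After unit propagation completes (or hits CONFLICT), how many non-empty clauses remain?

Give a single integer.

unit clause [1] forces x1=T; simplify:
  satisfied 3 clause(s); 2 remain; assigned so far: [1]
unit clause [6] forces x6=T; simplify:
  drop -6 from [-6, 2] -> [2]
  satisfied 1 clause(s); 1 remain; assigned so far: [1, 6]
unit clause [2] forces x2=T; simplify:
  satisfied 1 clause(s); 0 remain; assigned so far: [1, 2, 6]

Answer: 0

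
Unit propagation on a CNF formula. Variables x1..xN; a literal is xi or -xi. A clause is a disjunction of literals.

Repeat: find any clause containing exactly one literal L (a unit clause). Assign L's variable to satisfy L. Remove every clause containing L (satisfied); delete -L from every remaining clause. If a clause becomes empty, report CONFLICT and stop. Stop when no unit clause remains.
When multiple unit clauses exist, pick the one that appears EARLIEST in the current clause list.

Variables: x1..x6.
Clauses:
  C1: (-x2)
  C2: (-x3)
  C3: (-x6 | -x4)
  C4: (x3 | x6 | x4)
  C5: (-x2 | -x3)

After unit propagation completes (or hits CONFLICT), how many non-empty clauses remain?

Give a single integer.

Answer: 2

Derivation:
unit clause [-2] forces x2=F; simplify:
  satisfied 2 clause(s); 3 remain; assigned so far: [2]
unit clause [-3] forces x3=F; simplify:
  drop 3 from [3, 6, 4] -> [6, 4]
  satisfied 1 clause(s); 2 remain; assigned so far: [2, 3]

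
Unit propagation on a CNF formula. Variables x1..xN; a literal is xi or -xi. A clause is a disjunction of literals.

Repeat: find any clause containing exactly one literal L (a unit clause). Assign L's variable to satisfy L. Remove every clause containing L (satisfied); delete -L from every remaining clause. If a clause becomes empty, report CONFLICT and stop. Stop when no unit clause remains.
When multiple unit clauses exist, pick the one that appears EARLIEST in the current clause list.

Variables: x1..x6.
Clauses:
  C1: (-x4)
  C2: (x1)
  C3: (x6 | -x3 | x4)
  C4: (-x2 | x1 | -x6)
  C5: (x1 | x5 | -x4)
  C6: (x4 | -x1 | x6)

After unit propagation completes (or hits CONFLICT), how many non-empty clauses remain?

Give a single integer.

unit clause [-4] forces x4=F; simplify:
  drop 4 from [6, -3, 4] -> [6, -3]
  drop 4 from [4, -1, 6] -> [-1, 6]
  satisfied 2 clause(s); 4 remain; assigned so far: [4]
unit clause [1] forces x1=T; simplify:
  drop -1 from [-1, 6] -> [6]
  satisfied 2 clause(s); 2 remain; assigned so far: [1, 4]
unit clause [6] forces x6=T; simplify:
  satisfied 2 clause(s); 0 remain; assigned so far: [1, 4, 6]

Answer: 0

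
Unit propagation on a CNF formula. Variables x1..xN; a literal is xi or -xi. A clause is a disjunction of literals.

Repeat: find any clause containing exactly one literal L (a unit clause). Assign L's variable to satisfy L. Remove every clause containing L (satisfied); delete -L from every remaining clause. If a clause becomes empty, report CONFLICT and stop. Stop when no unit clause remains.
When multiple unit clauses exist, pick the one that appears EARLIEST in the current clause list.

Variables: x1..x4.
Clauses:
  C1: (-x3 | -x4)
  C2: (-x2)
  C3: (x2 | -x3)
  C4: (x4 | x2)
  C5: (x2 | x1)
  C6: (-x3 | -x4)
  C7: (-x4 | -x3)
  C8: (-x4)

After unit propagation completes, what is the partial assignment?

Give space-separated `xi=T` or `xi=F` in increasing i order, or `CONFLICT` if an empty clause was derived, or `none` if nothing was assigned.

Answer: CONFLICT

Derivation:
unit clause [-2] forces x2=F; simplify:
  drop 2 from [2, -3] -> [-3]
  drop 2 from [4, 2] -> [4]
  drop 2 from [2, 1] -> [1]
  satisfied 1 clause(s); 7 remain; assigned so far: [2]
unit clause [-3] forces x3=F; simplify:
  satisfied 4 clause(s); 3 remain; assigned so far: [2, 3]
unit clause [4] forces x4=T; simplify:
  drop -4 from [-4] -> [] (empty!)
  satisfied 1 clause(s); 2 remain; assigned so far: [2, 3, 4]
CONFLICT (empty clause)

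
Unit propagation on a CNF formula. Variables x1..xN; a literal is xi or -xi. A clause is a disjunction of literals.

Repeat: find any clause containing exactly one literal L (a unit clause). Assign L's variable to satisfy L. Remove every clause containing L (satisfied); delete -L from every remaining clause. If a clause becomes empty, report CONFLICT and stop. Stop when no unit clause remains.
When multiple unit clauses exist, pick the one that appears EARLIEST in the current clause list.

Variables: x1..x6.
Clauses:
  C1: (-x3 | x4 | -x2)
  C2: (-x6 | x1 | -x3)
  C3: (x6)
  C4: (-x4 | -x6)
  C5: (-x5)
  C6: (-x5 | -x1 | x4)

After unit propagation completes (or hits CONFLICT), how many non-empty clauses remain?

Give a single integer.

Answer: 2

Derivation:
unit clause [6] forces x6=T; simplify:
  drop -6 from [-6, 1, -3] -> [1, -3]
  drop -6 from [-4, -6] -> [-4]
  satisfied 1 clause(s); 5 remain; assigned so far: [6]
unit clause [-4] forces x4=F; simplify:
  drop 4 from [-3, 4, -2] -> [-3, -2]
  drop 4 from [-5, -1, 4] -> [-5, -1]
  satisfied 1 clause(s); 4 remain; assigned so far: [4, 6]
unit clause [-5] forces x5=F; simplify:
  satisfied 2 clause(s); 2 remain; assigned so far: [4, 5, 6]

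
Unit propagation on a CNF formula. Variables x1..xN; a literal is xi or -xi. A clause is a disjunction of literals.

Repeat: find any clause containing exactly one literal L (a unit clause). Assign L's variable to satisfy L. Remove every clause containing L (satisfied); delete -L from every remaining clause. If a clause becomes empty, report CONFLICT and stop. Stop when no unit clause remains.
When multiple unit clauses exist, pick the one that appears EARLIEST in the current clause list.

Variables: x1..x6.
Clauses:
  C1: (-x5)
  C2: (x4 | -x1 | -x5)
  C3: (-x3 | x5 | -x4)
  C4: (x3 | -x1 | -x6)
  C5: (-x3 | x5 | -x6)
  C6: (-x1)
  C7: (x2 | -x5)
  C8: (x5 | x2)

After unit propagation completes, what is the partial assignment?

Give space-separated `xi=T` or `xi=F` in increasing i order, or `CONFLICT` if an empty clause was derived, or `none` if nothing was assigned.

unit clause [-5] forces x5=F; simplify:
  drop 5 from [-3, 5, -4] -> [-3, -4]
  drop 5 from [-3, 5, -6] -> [-3, -6]
  drop 5 from [5, 2] -> [2]
  satisfied 3 clause(s); 5 remain; assigned so far: [5]
unit clause [-1] forces x1=F; simplify:
  satisfied 2 clause(s); 3 remain; assigned so far: [1, 5]
unit clause [2] forces x2=T; simplify:
  satisfied 1 clause(s); 2 remain; assigned so far: [1, 2, 5]

Answer: x1=F x2=T x5=F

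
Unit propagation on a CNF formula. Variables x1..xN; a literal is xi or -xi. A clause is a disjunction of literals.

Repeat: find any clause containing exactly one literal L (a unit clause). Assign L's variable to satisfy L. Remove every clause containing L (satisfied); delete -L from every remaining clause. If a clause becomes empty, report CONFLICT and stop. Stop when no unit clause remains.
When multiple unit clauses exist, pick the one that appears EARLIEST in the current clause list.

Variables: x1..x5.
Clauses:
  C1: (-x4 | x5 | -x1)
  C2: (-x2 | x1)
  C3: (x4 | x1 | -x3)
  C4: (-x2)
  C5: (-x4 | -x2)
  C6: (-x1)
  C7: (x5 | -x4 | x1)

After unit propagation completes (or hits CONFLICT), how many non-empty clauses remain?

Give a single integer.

Answer: 2

Derivation:
unit clause [-2] forces x2=F; simplify:
  satisfied 3 clause(s); 4 remain; assigned so far: [2]
unit clause [-1] forces x1=F; simplify:
  drop 1 from [4, 1, -3] -> [4, -3]
  drop 1 from [5, -4, 1] -> [5, -4]
  satisfied 2 clause(s); 2 remain; assigned so far: [1, 2]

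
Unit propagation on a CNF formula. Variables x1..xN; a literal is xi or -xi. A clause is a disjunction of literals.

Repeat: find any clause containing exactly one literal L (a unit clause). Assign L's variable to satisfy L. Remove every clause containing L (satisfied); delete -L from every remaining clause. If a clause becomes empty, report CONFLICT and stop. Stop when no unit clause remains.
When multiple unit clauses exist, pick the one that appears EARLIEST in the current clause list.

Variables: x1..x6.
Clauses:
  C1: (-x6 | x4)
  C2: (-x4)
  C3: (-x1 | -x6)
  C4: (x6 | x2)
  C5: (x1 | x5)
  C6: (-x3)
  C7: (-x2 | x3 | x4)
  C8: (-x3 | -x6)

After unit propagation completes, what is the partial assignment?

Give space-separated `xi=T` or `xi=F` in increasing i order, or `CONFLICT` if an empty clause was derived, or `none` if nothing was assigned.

unit clause [-4] forces x4=F; simplify:
  drop 4 from [-6, 4] -> [-6]
  drop 4 from [-2, 3, 4] -> [-2, 3]
  satisfied 1 clause(s); 7 remain; assigned so far: [4]
unit clause [-6] forces x6=F; simplify:
  drop 6 from [6, 2] -> [2]
  satisfied 3 clause(s); 4 remain; assigned so far: [4, 6]
unit clause [2] forces x2=T; simplify:
  drop -2 from [-2, 3] -> [3]
  satisfied 1 clause(s); 3 remain; assigned so far: [2, 4, 6]
unit clause [-3] forces x3=F; simplify:
  drop 3 from [3] -> [] (empty!)
  satisfied 1 clause(s); 2 remain; assigned so far: [2, 3, 4, 6]
CONFLICT (empty clause)

Answer: CONFLICT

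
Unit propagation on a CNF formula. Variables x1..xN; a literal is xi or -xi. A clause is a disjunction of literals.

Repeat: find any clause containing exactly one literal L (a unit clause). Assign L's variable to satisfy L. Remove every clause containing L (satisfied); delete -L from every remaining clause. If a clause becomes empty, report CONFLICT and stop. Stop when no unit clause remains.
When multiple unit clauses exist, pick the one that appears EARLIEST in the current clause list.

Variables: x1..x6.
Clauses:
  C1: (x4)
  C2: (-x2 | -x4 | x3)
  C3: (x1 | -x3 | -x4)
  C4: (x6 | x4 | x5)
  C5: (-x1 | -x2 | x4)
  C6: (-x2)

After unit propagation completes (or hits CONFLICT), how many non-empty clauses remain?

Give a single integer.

Answer: 1

Derivation:
unit clause [4] forces x4=T; simplify:
  drop -4 from [-2, -4, 3] -> [-2, 3]
  drop -4 from [1, -3, -4] -> [1, -3]
  satisfied 3 clause(s); 3 remain; assigned so far: [4]
unit clause [-2] forces x2=F; simplify:
  satisfied 2 clause(s); 1 remain; assigned so far: [2, 4]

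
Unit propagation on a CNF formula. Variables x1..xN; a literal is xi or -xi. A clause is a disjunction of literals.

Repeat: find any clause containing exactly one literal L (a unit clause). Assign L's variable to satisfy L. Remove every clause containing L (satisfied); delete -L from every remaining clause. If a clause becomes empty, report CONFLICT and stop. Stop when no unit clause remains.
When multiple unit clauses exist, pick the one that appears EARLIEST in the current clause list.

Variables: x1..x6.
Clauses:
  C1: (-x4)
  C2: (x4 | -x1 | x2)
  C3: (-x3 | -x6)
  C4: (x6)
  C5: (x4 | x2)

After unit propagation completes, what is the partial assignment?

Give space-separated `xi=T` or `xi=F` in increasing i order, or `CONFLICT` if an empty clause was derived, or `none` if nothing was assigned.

unit clause [-4] forces x4=F; simplify:
  drop 4 from [4, -1, 2] -> [-1, 2]
  drop 4 from [4, 2] -> [2]
  satisfied 1 clause(s); 4 remain; assigned so far: [4]
unit clause [6] forces x6=T; simplify:
  drop -6 from [-3, -6] -> [-3]
  satisfied 1 clause(s); 3 remain; assigned so far: [4, 6]
unit clause [-3] forces x3=F; simplify:
  satisfied 1 clause(s); 2 remain; assigned so far: [3, 4, 6]
unit clause [2] forces x2=T; simplify:
  satisfied 2 clause(s); 0 remain; assigned so far: [2, 3, 4, 6]

Answer: x2=T x3=F x4=F x6=T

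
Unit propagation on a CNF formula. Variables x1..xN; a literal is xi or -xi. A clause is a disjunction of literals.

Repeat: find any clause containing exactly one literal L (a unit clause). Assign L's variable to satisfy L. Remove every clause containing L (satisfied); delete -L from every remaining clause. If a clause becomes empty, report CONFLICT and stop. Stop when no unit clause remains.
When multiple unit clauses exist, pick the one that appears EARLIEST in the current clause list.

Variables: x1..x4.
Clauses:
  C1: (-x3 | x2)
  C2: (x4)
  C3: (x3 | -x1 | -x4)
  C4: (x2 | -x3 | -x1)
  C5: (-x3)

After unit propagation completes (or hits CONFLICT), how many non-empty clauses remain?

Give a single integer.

unit clause [4] forces x4=T; simplify:
  drop -4 from [3, -1, -4] -> [3, -1]
  satisfied 1 clause(s); 4 remain; assigned so far: [4]
unit clause [-3] forces x3=F; simplify:
  drop 3 from [3, -1] -> [-1]
  satisfied 3 clause(s); 1 remain; assigned so far: [3, 4]
unit clause [-1] forces x1=F; simplify:
  satisfied 1 clause(s); 0 remain; assigned so far: [1, 3, 4]

Answer: 0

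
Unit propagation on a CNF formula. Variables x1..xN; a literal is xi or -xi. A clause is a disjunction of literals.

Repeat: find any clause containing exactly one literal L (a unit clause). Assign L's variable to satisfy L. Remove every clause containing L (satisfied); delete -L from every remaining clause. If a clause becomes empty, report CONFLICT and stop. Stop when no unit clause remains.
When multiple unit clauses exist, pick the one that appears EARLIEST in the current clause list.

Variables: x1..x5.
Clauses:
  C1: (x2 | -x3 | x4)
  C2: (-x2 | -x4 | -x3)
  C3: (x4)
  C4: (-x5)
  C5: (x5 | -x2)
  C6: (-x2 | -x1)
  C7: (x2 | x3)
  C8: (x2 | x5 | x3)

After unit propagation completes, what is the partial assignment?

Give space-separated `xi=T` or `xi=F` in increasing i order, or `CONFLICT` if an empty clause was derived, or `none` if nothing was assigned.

Answer: x2=F x3=T x4=T x5=F

Derivation:
unit clause [4] forces x4=T; simplify:
  drop -4 from [-2, -4, -3] -> [-2, -3]
  satisfied 2 clause(s); 6 remain; assigned so far: [4]
unit clause [-5] forces x5=F; simplify:
  drop 5 from [5, -2] -> [-2]
  drop 5 from [2, 5, 3] -> [2, 3]
  satisfied 1 clause(s); 5 remain; assigned so far: [4, 5]
unit clause [-2] forces x2=F; simplify:
  drop 2 from [2, 3] -> [3]
  drop 2 from [2, 3] -> [3]
  satisfied 3 clause(s); 2 remain; assigned so far: [2, 4, 5]
unit clause [3] forces x3=T; simplify:
  satisfied 2 clause(s); 0 remain; assigned so far: [2, 3, 4, 5]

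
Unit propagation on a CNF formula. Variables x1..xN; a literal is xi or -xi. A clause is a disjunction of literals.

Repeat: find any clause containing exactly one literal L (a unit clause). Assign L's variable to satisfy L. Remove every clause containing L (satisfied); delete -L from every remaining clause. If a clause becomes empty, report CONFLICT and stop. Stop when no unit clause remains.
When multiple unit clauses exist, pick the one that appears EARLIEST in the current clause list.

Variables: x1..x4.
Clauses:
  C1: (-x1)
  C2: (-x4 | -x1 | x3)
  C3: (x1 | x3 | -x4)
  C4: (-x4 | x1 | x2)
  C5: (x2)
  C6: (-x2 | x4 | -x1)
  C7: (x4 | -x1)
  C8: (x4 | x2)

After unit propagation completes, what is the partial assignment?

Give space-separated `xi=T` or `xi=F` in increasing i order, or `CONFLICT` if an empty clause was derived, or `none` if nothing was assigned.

Answer: x1=F x2=T

Derivation:
unit clause [-1] forces x1=F; simplify:
  drop 1 from [1, 3, -4] -> [3, -4]
  drop 1 from [-4, 1, 2] -> [-4, 2]
  satisfied 4 clause(s); 4 remain; assigned so far: [1]
unit clause [2] forces x2=T; simplify:
  satisfied 3 clause(s); 1 remain; assigned so far: [1, 2]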